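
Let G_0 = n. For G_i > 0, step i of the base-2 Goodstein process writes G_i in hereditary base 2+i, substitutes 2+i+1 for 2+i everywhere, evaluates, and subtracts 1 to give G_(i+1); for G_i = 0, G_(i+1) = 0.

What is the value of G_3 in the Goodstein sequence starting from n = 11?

11 —HB2→ 2^(2 + 1) + 2 + 1 —bump→ 3^(3 + 1) + 3 + 1 = 85 —(−1)→ 84
84 —HB3→ 3^(3 + 1) + 3 —bump→ 4^(4 + 1) + 4 = 1028 —(−1)→ 1027
1027 —HB4→ 4^(4 + 1) + 3 —bump→ 5^(5 + 1) + 3 = 15628 —(−1)→ 15627
15627 —HB5→ 5^(5 + 1) + 2 —bump→ 6^(6 + 1) + 2 = 279938 —(−1)→ 279937

15627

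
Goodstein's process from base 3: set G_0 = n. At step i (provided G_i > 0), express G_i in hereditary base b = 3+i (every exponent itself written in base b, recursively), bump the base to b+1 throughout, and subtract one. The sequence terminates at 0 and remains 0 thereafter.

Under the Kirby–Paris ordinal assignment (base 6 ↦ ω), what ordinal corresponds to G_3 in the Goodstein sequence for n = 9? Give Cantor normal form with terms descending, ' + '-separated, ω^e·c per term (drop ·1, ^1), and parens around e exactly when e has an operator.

G_0=9  [base 3] 3^2  →[3↦4]→  4^2 = 16  −1 ⇒ G_1=15
G_1=15  [base 4] 3·4 + 3  →[4↦5]→  3·5 + 3 = 18  −1 ⇒ G_2=17
G_2=17  [base 5] 3·5 + 2  →[5↦6]→  3·6 + 2 = 20  −1 ⇒ G_3=19
G_3=19  [base 6] 3·6 + 1  →[6↦7]→  3·7 + 1 = 22  −1 ⇒ G_4=21

ω·3 + 1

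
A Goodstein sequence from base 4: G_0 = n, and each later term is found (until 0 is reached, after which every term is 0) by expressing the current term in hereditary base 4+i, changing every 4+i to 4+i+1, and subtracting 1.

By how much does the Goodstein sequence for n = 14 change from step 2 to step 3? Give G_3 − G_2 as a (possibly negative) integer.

i=0: 14 = 3·4 + 2 (b=4); 4→5: 3·5 + 2 = 17; 17−1 = 16
i=1: 16 = 3·5 + 1 (b=5); 5→6: 3·6 + 1 = 19; 19−1 = 18
i=2: 18 = 3·6 (b=6); 6→7: 3·7 = 21; 21−1 = 20

2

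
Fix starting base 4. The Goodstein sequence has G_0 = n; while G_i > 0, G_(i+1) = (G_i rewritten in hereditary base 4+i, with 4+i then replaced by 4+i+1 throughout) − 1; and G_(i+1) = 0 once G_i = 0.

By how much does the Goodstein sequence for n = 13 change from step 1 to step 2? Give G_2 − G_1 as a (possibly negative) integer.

G_0=13  [base 4] 3·4 + 1  →[4↦5]→  3·5 + 1 = 16  −1 ⇒ G_1=15
G_1=15  [base 5] 3·5  →[5↦6]→  3·6 = 18  −1 ⇒ G_2=17

2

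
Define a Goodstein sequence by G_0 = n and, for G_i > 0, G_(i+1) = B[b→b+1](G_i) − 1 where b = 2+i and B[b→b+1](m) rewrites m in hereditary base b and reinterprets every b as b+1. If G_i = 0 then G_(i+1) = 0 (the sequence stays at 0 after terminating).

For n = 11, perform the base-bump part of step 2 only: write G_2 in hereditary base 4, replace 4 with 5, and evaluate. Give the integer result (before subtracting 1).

step 0: 11 = 2^(2 + 1) + 2 + 1; sub 3 for 2: 3^(3 + 1) + 3 + 1; = 85; G_1 = 85−1 = 84
step 1: 84 = 3^(3 + 1) + 3; sub 4 for 3: 4^(4 + 1) + 4; = 1028; G_2 = 1028−1 = 1027

15628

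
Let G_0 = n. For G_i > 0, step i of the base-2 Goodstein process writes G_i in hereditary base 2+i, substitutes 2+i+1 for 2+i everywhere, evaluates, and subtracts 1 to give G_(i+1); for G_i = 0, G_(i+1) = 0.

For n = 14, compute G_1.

base 2: 14 = 2^(2 + 1) + 2^2 + 2; at 3: 3^(3 + 1) + 3^3 + 3 = 111; next = 110
base 3: 110 = 3^(3 + 1) + 3^3 + 2; at 4: 4^(4 + 1) + 4^4 + 2 = 1282; next = 1281

110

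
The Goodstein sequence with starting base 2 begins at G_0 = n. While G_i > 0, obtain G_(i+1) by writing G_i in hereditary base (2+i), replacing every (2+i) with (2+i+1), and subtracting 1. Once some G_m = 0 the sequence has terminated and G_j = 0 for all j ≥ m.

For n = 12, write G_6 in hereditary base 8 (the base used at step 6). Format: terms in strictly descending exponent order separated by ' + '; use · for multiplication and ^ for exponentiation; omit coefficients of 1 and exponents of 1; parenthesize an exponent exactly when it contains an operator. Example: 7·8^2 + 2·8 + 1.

12 —HB2→ 2^(2 + 1) + 2^2 —bump→ 3^(3 + 1) + 3^3 = 108 —(−1)→ 107
107 —HB3→ 3^(3 + 1) + 2·3^2 + 2·3 + 2 —bump→ 4^(4 + 1) + 2·4^2 + 2·4 + 2 = 1066 —(−1)→ 1065
1065 —HB4→ 4^(4 + 1) + 2·4^2 + 2·4 + 1 —bump→ 5^(5 + 1) + 2·5^2 + 2·5 + 1 = 15686 —(−1)→ 15685
15685 —HB5→ 5^(5 + 1) + 2·5^2 + 2·5 —bump→ 6^(6 + 1) + 2·6^2 + 2·6 = 280020 —(−1)→ 280019
280019 —HB6→ 6^(6 + 1) + 2·6^2 + 6 + 5 —bump→ 7^(7 + 1) + 2·7^2 + 7 + 5 = 5764911 —(−1)→ 5764910
5764910 —HB7→ 7^(7 + 1) + 2·7^2 + 7 + 4 —bump→ 8^(8 + 1) + 2·8^2 + 8 + 4 = 134217868 —(−1)→ 134217867
134217867 —HB8→ 8^(8 + 1) + 2·8^2 + 8 + 3 —bump→ 9^(9 + 1) + 2·9^2 + 9 + 3 = 3486784575 —(−1)→ 3486784574

8^(8 + 1) + 2·8^2 + 8 + 3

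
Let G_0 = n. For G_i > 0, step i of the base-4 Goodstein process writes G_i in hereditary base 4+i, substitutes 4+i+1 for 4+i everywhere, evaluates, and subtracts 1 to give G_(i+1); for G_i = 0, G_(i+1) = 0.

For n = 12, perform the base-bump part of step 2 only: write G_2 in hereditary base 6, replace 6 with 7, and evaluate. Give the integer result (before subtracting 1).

17

12 —HB4→ 3·4 —bump→ 3·5 = 15 —(−1)→ 14
14 —HB5→ 2·5 + 4 —bump→ 2·6 + 4 = 16 —(−1)→ 15
15 —HB6→ 2·6 + 3 —bump→ 2·7 + 3 = 17 —(−1)→ 16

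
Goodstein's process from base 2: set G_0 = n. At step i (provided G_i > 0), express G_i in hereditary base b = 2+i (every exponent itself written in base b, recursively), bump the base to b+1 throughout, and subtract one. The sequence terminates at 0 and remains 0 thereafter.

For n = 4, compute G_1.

[0] 4 ≡ 2^2 (base 2). Lift 3: 27. −1: 26.
[1] 26 ≡ 2·3^2 + 2·3 + 2 (base 3). Lift 4: 42. −1: 41.

26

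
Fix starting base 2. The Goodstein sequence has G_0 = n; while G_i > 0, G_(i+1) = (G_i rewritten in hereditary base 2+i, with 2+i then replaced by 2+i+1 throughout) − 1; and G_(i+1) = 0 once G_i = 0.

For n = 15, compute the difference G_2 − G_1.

1172

base 2: 15 = 2^(2 + 1) + 2^2 + 2 + 1; at 3: 3^(3 + 1) + 3^3 + 3 + 1 = 112; next = 111
base 3: 111 = 3^(3 + 1) + 3^3 + 3; at 4: 4^(4 + 1) + 4^4 + 4 = 1284; next = 1283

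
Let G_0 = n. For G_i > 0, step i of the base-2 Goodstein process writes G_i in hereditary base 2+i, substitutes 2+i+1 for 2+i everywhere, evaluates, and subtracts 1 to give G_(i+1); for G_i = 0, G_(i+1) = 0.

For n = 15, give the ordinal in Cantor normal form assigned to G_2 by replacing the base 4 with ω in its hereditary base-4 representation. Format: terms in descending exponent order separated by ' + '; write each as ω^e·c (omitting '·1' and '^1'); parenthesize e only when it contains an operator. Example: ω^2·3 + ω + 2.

(0) 15|_2 = 2^(2 + 1) + 2^2 + 2 + 1 ↦ 3^(3 + 1) + 3^3 + 3 + 1|_3 = 112 ⇒ 111
(1) 111|_3 = 3^(3 + 1) + 3^3 + 3 ↦ 4^(4 + 1) + 4^4 + 4|_4 = 1284 ⇒ 1283
(2) 1283|_4 = 4^(4 + 1) + 4^4 + 3 ↦ 5^(5 + 1) + 5^5 + 3|_5 = 18753 ⇒ 18752

ω^(ω + 1) + ω^ω + 3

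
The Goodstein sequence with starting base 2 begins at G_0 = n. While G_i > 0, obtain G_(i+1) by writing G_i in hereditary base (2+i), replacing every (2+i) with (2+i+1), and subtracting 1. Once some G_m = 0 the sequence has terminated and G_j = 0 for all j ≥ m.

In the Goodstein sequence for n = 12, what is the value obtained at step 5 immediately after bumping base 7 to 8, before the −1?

134217868

i=0: 12 = 2^(2 + 1) + 2^2 (b=2); 2→3: 3^(3 + 1) + 3^3 = 108; 108−1 = 107
i=1: 107 = 3^(3 + 1) + 2·3^2 + 2·3 + 2 (b=3); 3→4: 4^(4 + 1) + 2·4^2 + 2·4 + 2 = 1066; 1066−1 = 1065
i=2: 1065 = 4^(4 + 1) + 2·4^2 + 2·4 + 1 (b=4); 4→5: 5^(5 + 1) + 2·5^2 + 2·5 + 1 = 15686; 15686−1 = 15685
i=3: 15685 = 5^(5 + 1) + 2·5^2 + 2·5 (b=5); 5→6: 6^(6 + 1) + 2·6^2 + 2·6 = 280020; 280020−1 = 280019
i=4: 280019 = 6^(6 + 1) + 2·6^2 + 6 + 5 (b=6); 6→7: 7^(7 + 1) + 2·7^2 + 7 + 5 = 5764911; 5764911−1 = 5764910
i=5: 5764910 = 7^(7 + 1) + 2·7^2 + 7 + 4 (b=7); 7→8: 8^(8 + 1) + 2·8^2 + 8 + 4 = 134217868; 134217868−1 = 134217867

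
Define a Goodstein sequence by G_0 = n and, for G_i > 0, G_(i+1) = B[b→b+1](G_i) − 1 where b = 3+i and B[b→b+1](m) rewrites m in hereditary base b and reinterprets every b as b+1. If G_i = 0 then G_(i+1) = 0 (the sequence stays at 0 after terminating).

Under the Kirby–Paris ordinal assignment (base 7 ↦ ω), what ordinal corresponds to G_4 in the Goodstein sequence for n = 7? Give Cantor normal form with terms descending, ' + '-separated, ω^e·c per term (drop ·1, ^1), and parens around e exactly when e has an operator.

ω + 2

i=0: 7 = 2·3 + 1 (b=3); 3→4: 2·4 + 1 = 9; 9−1 = 8
i=1: 8 = 2·4 (b=4); 4→5: 2·5 = 10; 10−1 = 9
i=2: 9 = 5 + 4 (b=5); 5→6: 6 + 4 = 10; 10−1 = 9
i=3: 9 = 6 + 3 (b=6); 6→7: 7 + 3 = 10; 10−1 = 9
i=4: 9 = 7 + 2 (b=7); 7→8: 8 + 2 = 10; 10−1 = 9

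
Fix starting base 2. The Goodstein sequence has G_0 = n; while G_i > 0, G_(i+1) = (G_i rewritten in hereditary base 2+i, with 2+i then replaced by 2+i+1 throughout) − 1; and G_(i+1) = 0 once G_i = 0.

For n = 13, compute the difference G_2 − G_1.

1171

[0] 13 ≡ 2^(2 + 1) + 2^2 + 1 (base 2). Lift 3: 109. −1: 108.
[1] 108 ≡ 3^(3 + 1) + 3^3 (base 3). Lift 4: 1280. −1: 1279.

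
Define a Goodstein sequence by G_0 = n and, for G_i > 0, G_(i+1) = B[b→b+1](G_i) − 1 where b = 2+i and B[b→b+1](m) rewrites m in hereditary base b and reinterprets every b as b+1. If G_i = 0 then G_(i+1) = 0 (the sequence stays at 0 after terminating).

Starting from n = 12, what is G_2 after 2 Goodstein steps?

12 —HB2→ 2^(2 + 1) + 2^2 —bump→ 3^(3 + 1) + 3^3 = 108 —(−1)→ 107
107 —HB3→ 3^(3 + 1) + 2·3^2 + 2·3 + 2 —bump→ 4^(4 + 1) + 2·4^2 + 2·4 + 2 = 1066 —(−1)→ 1065
1065 —HB4→ 4^(4 + 1) + 2·4^2 + 2·4 + 1 —bump→ 5^(5 + 1) + 2·5^2 + 2·5 + 1 = 15686 —(−1)→ 15685

1065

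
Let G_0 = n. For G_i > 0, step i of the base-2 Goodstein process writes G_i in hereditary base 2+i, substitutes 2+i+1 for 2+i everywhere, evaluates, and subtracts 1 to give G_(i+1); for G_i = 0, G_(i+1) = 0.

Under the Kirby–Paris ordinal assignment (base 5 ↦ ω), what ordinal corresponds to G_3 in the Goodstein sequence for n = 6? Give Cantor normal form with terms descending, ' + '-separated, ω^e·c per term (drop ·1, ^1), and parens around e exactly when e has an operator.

[0] 6 ≡ 2^2 + 2 (base 2). Lift 3: 30. −1: 29.
[1] 29 ≡ 3^3 + 2 (base 3). Lift 4: 258. −1: 257.
[2] 257 ≡ 4^4 + 1 (base 4). Lift 5: 3126. −1: 3125.
[3] 3125 ≡ 5^5 (base 5). Lift 6: 46656. −1: 46655.

ω^ω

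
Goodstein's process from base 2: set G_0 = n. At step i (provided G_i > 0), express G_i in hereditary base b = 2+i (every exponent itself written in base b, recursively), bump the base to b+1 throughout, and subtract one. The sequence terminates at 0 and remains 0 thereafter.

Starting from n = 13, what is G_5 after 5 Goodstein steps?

5765998

(0) 13|_2 = 2^(2 + 1) + 2^2 + 1 ↦ 3^(3 + 1) + 3^3 + 1|_3 = 109 ⇒ 108
(1) 108|_3 = 3^(3 + 1) + 3^3 ↦ 4^(4 + 1) + 4^4|_4 = 1280 ⇒ 1279
(2) 1279|_4 = 4^(4 + 1) + 3·4^3 + 3·4^2 + 3·4 + 3 ↦ 5^(5 + 1) + 3·5^3 + 3·5^2 + 3·5 + 3|_5 = 16093 ⇒ 16092
(3) 16092|_5 = 5^(5 + 1) + 3·5^3 + 3·5^2 + 3·5 + 2 ↦ 6^(6 + 1) + 3·6^3 + 3·6^2 + 3·6 + 2|_6 = 280712 ⇒ 280711
(4) 280711|_6 = 6^(6 + 1) + 3·6^3 + 3·6^2 + 3·6 + 1 ↦ 7^(7 + 1) + 3·7^3 + 3·7^2 + 3·7 + 1|_7 = 5765999 ⇒ 5765998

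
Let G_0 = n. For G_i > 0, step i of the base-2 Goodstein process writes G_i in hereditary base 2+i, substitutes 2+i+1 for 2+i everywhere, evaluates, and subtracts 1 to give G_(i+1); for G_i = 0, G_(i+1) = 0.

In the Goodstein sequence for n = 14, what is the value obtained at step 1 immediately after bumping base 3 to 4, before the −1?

G_0=14  [base 2] 2^(2 + 1) + 2^2 + 2  →[2↦3]→  3^(3 + 1) + 3^3 + 3 = 111  −1 ⇒ G_1=110
G_1=110  [base 3] 3^(3 + 1) + 3^3 + 2  →[3↦4]→  4^(4 + 1) + 4^4 + 2 = 1282  −1 ⇒ G_2=1281

1282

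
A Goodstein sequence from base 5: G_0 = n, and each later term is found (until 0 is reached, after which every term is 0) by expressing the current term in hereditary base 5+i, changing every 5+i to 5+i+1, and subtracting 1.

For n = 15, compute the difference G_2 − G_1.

i=0: 15 = 3·5 (b=5); 5→6: 3·6 = 18; 18−1 = 17
i=1: 17 = 2·6 + 5 (b=6); 6→7: 2·7 + 5 = 19; 19−1 = 18

1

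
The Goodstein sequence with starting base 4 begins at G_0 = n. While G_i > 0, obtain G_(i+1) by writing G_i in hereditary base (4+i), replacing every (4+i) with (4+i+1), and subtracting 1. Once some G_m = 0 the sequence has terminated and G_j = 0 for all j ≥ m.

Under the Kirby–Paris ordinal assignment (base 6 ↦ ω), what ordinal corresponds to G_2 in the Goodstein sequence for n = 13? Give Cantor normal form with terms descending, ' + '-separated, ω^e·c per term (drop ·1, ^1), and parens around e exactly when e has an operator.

ω·2 + 5

base 4: 13 = 3·4 + 1; at 5: 3·5 + 1 = 16; next = 15
base 5: 15 = 3·5; at 6: 3·6 = 18; next = 17
base 6: 17 = 2·6 + 5; at 7: 2·7 + 5 = 19; next = 18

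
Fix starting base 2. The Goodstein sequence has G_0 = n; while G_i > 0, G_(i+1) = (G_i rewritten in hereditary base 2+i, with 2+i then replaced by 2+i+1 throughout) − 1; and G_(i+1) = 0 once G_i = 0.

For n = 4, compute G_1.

base 2: 4 = 2^2; at 3: 3^3 = 27; next = 26
base 3: 26 = 2·3^2 + 2·3 + 2; at 4: 2·4^2 + 2·4 + 2 = 42; next = 41

26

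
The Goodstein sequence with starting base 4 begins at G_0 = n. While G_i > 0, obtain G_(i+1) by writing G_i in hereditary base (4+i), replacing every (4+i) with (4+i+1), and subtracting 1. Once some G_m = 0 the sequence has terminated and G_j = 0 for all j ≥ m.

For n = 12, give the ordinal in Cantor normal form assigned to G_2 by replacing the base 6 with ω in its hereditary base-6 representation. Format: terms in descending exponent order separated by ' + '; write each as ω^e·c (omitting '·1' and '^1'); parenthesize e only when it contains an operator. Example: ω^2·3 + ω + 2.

12 —HB4→ 3·4 —bump→ 3·5 = 15 —(−1)→ 14
14 —HB5→ 2·5 + 4 —bump→ 2·6 + 4 = 16 —(−1)→ 15
15 —HB6→ 2·6 + 3 —bump→ 2·7 + 3 = 17 —(−1)→ 16

ω·2 + 3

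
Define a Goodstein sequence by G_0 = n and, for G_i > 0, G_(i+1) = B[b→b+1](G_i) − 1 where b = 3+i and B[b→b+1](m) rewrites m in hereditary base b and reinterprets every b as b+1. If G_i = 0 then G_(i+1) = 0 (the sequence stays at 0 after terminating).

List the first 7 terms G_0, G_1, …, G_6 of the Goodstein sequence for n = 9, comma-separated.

9, 15, 17, 19, 21, 23, 24

G_0 = 9. HB_3(9) = 3^2. Bump = 16. G_1 = 15.
G_1 = 15. HB_4(15) = 3·4 + 3. Bump = 18. G_2 = 17.
G_2 = 17. HB_5(17) = 3·5 + 2. Bump = 20. G_3 = 19.
G_3 = 19. HB_6(19) = 3·6 + 1. Bump = 22. G_4 = 21.
G_4 = 21. HB_7(21) = 3·7. Bump = 24. G_5 = 23.
G_5 = 23. HB_8(23) = 2·8 + 7. Bump = 25. G_6 = 24.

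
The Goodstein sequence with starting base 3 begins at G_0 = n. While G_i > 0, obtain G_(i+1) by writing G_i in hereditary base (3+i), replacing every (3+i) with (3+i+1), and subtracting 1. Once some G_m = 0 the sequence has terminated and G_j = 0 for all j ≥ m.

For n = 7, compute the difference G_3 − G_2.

G_0 = 7. HB_3(7) = 2·3 + 1. Bump = 9. G_1 = 8.
G_1 = 8. HB_4(8) = 2·4. Bump = 10. G_2 = 9.
G_2 = 9. HB_5(9) = 5 + 4. Bump = 10. G_3 = 9.

0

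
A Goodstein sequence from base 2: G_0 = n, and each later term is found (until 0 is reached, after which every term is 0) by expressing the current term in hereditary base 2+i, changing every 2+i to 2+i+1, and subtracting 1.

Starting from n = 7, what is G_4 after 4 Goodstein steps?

base 2: 7 = 2^2 + 2 + 1; at 3: 3^3 + 3 + 1 = 31; next = 30
base 3: 30 = 3^3 + 3; at 4: 4^4 + 4 = 260; next = 259
base 4: 259 = 4^4 + 3; at 5: 5^5 + 3 = 3128; next = 3127
base 5: 3127 = 5^5 + 2; at 6: 6^6 + 2 = 46658; next = 46657
base 6: 46657 = 6^6 + 1; at 7: 7^7 + 1 = 823544; next = 823543

46657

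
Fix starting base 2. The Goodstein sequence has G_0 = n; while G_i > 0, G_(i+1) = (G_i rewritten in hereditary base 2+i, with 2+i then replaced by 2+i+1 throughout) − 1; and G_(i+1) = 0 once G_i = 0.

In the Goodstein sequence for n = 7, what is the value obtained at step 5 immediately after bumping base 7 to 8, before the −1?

base 2: 7 = 2^2 + 2 + 1; at 3: 3^3 + 3 + 1 = 31; next = 30
base 3: 30 = 3^3 + 3; at 4: 4^4 + 4 = 260; next = 259
base 4: 259 = 4^4 + 3; at 5: 5^5 + 3 = 3128; next = 3127
base 5: 3127 = 5^5 + 2; at 6: 6^6 + 2 = 46658; next = 46657
base 6: 46657 = 6^6 + 1; at 7: 7^7 + 1 = 823544; next = 823543
base 7: 823543 = 7^7; at 8: 8^8 = 16777216; next = 16777215

16777216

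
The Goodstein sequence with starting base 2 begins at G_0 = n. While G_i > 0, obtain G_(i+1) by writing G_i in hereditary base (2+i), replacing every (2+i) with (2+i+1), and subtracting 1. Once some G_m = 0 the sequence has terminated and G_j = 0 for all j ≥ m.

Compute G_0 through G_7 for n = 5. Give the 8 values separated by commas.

step 0: 5 = 2^2 + 1; sub 3 for 2: 3^3 + 1; = 28; G_1 = 28−1 = 27
step 1: 27 = 3^3; sub 4 for 3: 4^4; = 256; G_2 = 256−1 = 255
step 2: 255 = 3·4^3 + 3·4^2 + 3·4 + 3; sub 5 for 4: 3·5^3 + 3·5^2 + 3·5 + 3; = 468; G_3 = 468−1 = 467
step 3: 467 = 3·5^3 + 3·5^2 + 3·5 + 2; sub 6 for 5: 3·6^3 + 3·6^2 + 3·6 + 2; = 776; G_4 = 776−1 = 775
step 4: 775 = 3·6^3 + 3·6^2 + 3·6 + 1; sub 7 for 6: 3·7^3 + 3·7^2 + 3·7 + 1; = 1198; G_5 = 1198−1 = 1197
step 5: 1197 = 3·7^3 + 3·7^2 + 3·7; sub 8 for 7: 3·8^3 + 3·8^2 + 3·8; = 1752; G_6 = 1752−1 = 1751
step 6: 1751 = 3·8^3 + 3·8^2 + 2·8 + 7; sub 9 for 8: 3·9^3 + 3·9^2 + 2·9 + 7; = 2455; G_7 = 2455−1 = 2454

5, 27, 255, 467, 775, 1197, 1751, 2454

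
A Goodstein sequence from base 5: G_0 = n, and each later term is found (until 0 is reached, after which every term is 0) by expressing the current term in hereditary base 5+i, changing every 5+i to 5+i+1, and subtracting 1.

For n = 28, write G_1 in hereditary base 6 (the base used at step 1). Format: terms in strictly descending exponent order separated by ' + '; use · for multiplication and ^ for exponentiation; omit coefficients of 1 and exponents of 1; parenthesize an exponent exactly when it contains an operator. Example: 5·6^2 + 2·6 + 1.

28 —HB5→ 5^2 + 3 —bump→ 6^2 + 3 = 39 —(−1)→ 38
38 —HB6→ 6^2 + 2 —bump→ 7^2 + 2 = 51 —(−1)→ 50

6^2 + 2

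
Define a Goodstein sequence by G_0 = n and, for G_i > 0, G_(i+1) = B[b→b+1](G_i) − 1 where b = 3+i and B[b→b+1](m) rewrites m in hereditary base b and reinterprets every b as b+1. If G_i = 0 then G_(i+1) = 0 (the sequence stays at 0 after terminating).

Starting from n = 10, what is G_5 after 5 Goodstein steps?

i=0: 10 = 3^2 + 1 (b=3); 3→4: 4^2 + 1 = 17; 17−1 = 16
i=1: 16 = 4^2 (b=4); 4→5: 5^2 = 25; 25−1 = 24
i=2: 24 = 4·5 + 4 (b=5); 5→6: 4·6 + 4 = 28; 28−1 = 27
i=3: 27 = 4·6 + 3 (b=6); 6→7: 4·7 + 3 = 31; 31−1 = 30
i=4: 30 = 4·7 + 2 (b=7); 7→8: 4·8 + 2 = 34; 34−1 = 33
i=5: 33 = 4·8 + 1 (b=8); 8→9: 4·9 + 1 = 37; 37−1 = 36

33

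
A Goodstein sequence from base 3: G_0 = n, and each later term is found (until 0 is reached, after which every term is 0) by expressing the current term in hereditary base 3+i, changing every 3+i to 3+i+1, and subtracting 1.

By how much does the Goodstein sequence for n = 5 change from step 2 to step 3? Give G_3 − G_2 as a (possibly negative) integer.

0

G_0 = 5. HB_3(5) = 3 + 2. Bump = 6. G_1 = 5.
G_1 = 5. HB_4(5) = 4 + 1. Bump = 6. G_2 = 5.
G_2 = 5. HB_5(5) = 5. Bump = 6. G_3 = 5.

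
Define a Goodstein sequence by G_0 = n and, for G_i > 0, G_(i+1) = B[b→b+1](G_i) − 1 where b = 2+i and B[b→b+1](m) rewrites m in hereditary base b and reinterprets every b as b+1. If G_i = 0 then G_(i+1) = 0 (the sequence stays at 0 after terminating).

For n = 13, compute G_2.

1279

G_0=13  [base 2] 2^(2 + 1) + 2^2 + 1  →[2↦3]→  3^(3 + 1) + 3^3 + 1 = 109  −1 ⇒ G_1=108
G_1=108  [base 3] 3^(3 + 1) + 3^3  →[3↦4]→  4^(4 + 1) + 4^4 = 1280  −1 ⇒ G_2=1279
G_2=1279  [base 4] 4^(4 + 1) + 3·4^3 + 3·4^2 + 3·4 + 3  →[4↦5]→  5^(5 + 1) + 3·5^3 + 3·5^2 + 3·5 + 3 = 16093  −1 ⇒ G_3=16092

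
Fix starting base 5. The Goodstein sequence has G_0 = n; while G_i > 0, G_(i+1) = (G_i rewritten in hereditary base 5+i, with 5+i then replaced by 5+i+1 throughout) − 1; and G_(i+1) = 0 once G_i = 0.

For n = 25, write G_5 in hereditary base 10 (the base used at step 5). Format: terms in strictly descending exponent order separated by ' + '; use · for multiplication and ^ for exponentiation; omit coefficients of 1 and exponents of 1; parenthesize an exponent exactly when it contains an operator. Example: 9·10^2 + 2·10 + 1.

i=0: 25 = 5^2 (b=5); 5→6: 6^2 = 36; 36−1 = 35
i=1: 35 = 5·6 + 5 (b=6); 6→7: 5·7 + 5 = 40; 40−1 = 39
i=2: 39 = 5·7 + 4 (b=7); 7→8: 5·8 + 4 = 44; 44−1 = 43
i=3: 43 = 5·8 + 3 (b=8); 8→9: 5·9 + 3 = 48; 48−1 = 47
i=4: 47 = 5·9 + 2 (b=9); 9→10: 5·10 + 2 = 52; 52−1 = 51
i=5: 51 = 5·10 + 1 (b=10); 10→11: 5·11 + 1 = 56; 56−1 = 55

5·10 + 1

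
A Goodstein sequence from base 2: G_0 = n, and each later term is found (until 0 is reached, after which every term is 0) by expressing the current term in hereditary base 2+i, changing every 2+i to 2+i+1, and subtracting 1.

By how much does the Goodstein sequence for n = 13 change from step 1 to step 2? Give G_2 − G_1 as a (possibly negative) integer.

1171

(0) 13|_2 = 2^(2 + 1) + 2^2 + 1 ↦ 3^(3 + 1) + 3^3 + 1|_3 = 109 ⇒ 108
(1) 108|_3 = 3^(3 + 1) + 3^3 ↦ 4^(4 + 1) + 4^4|_4 = 1280 ⇒ 1279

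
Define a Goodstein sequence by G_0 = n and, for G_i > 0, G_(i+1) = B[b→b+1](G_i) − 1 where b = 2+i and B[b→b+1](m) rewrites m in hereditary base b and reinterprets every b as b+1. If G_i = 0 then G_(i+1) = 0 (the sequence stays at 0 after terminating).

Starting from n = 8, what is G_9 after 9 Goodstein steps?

step 0: 8 = 2^(2 + 1); sub 3 for 2: 3^(3 + 1); = 81; G_1 = 81−1 = 80
step 1: 80 = 2·3^3 + 2·3^2 + 2·3 + 2; sub 4 for 3: 2·4^4 + 2·4^2 + 2·4 + 2; = 554; G_2 = 554−1 = 553
step 2: 553 = 2·4^4 + 2·4^2 + 2·4 + 1; sub 5 for 4: 2·5^5 + 2·5^2 + 2·5 + 1; = 6311; G_3 = 6311−1 = 6310
step 3: 6310 = 2·5^5 + 2·5^2 + 2·5; sub 6 for 5: 2·6^6 + 2·6^2 + 2·6; = 93396; G_4 = 93396−1 = 93395
step 4: 93395 = 2·6^6 + 2·6^2 + 6 + 5; sub 7 for 6: 2·7^7 + 2·7^2 + 7 + 5; = 1647196; G_5 = 1647196−1 = 1647195
step 5: 1647195 = 2·7^7 + 2·7^2 + 7 + 4; sub 8 for 7: 2·8^8 + 2·8^2 + 8 + 4; = 33554572; G_6 = 33554572−1 = 33554571
step 6: 33554571 = 2·8^8 + 2·8^2 + 8 + 3; sub 9 for 8: 2·9^9 + 2·9^2 + 9 + 3; = 774841152; G_7 = 774841152−1 = 774841151
step 7: 774841151 = 2·9^9 + 2·9^2 + 9 + 2; sub 10 for 9: 2·10^10 + 2·10^2 + 10 + 2; = 20000000212; G_8 = 20000000212−1 = 20000000211
step 8: 20000000211 = 2·10^10 + 2·10^2 + 10 + 1; sub 11 for 10: 2·11^11 + 2·11^2 + 11 + 1; = 570623341476; G_9 = 570623341476−1 = 570623341475

570623341475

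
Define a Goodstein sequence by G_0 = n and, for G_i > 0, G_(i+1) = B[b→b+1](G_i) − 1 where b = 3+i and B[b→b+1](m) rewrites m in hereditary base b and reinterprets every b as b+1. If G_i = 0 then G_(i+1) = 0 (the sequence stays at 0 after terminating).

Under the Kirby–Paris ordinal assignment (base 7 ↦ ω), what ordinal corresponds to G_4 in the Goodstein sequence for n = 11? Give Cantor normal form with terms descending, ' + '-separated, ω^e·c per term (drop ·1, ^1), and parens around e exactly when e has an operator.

i=0: 11 = 3^2 + 2 (b=3); 3→4: 4^2 + 2 = 18; 18−1 = 17
i=1: 17 = 4^2 + 1 (b=4); 4→5: 5^2 + 1 = 26; 26−1 = 25
i=2: 25 = 5^2 (b=5); 5→6: 6^2 = 36; 36−1 = 35
i=3: 35 = 5·6 + 5 (b=6); 6→7: 5·7 + 5 = 40; 40−1 = 39
i=4: 39 = 5·7 + 4 (b=7); 7→8: 5·8 + 4 = 44; 44−1 = 43

ω·5 + 4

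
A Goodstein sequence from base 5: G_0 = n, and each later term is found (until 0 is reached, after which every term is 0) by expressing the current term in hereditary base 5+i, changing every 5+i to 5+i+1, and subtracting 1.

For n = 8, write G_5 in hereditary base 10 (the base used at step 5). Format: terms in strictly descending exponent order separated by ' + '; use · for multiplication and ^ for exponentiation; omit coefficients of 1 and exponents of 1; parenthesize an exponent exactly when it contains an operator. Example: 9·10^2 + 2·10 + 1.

7

(0) 8|_5 = 5 + 3 ↦ 6 + 3|_6 = 9 ⇒ 8
(1) 8|_6 = 6 + 2 ↦ 7 + 2|_7 = 9 ⇒ 8
(2) 8|_7 = 7 + 1 ↦ 8 + 1|_8 = 9 ⇒ 8
(3) 8|_8 = 8 ↦ 9|_9 = 9 ⇒ 8
(4) 8|_9 = 8 ↦ 8|_10 = 8 ⇒ 7
(5) 7|_10 = 7 ↦ 7|_11 = 7 ⇒ 6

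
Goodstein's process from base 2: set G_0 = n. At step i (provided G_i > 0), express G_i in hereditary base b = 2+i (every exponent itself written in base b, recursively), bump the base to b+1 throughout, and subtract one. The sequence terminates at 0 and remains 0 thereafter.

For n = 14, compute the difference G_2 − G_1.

1171

step 0: 14 = 2^(2 + 1) + 2^2 + 2; sub 3 for 2: 3^(3 + 1) + 3^3 + 3; = 111; G_1 = 111−1 = 110
step 1: 110 = 3^(3 + 1) + 3^3 + 2; sub 4 for 3: 4^(4 + 1) + 4^4 + 2; = 1282; G_2 = 1282−1 = 1281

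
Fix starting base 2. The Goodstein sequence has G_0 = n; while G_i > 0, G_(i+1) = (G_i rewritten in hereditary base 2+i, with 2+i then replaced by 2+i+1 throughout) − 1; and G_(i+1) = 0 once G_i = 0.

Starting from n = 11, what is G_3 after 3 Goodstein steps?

11 —HB2→ 2^(2 + 1) + 2 + 1 —bump→ 3^(3 + 1) + 3 + 1 = 85 —(−1)→ 84
84 —HB3→ 3^(3 + 1) + 3 —bump→ 4^(4 + 1) + 4 = 1028 —(−1)→ 1027
1027 —HB4→ 4^(4 + 1) + 3 —bump→ 5^(5 + 1) + 3 = 15628 —(−1)→ 15627
15627 —HB5→ 5^(5 + 1) + 2 —bump→ 6^(6 + 1) + 2 = 279938 —(−1)→ 279937

15627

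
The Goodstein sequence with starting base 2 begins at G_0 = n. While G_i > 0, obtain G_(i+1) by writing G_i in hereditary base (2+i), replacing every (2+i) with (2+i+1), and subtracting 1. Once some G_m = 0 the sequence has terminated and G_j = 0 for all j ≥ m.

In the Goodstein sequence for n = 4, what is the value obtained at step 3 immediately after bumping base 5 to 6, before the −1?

[0] 4 ≡ 2^2 (base 2). Lift 3: 27. −1: 26.
[1] 26 ≡ 2·3^2 + 2·3 + 2 (base 3). Lift 4: 42. −1: 41.
[2] 41 ≡ 2·4^2 + 2·4 + 1 (base 4). Lift 5: 61. −1: 60.

84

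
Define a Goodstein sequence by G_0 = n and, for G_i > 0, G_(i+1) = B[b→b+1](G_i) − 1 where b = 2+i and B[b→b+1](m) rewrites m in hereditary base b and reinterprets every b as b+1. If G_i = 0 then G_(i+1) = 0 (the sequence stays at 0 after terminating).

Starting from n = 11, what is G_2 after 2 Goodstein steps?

base 2: 11 = 2^(2 + 1) + 2 + 1; at 3: 3^(3 + 1) + 3 + 1 = 85; next = 84
base 3: 84 = 3^(3 + 1) + 3; at 4: 4^(4 + 1) + 4 = 1028; next = 1027

1027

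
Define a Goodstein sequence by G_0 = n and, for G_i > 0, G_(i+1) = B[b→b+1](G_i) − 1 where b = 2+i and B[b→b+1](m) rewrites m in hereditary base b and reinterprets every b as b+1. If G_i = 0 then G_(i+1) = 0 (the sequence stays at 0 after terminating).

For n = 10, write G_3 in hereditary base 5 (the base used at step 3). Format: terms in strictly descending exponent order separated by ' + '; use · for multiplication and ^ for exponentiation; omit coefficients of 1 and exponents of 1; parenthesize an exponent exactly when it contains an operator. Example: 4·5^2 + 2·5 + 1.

(0) 10|_2 = 2^(2 + 1) + 2 ↦ 3^(3 + 1) + 3|_3 = 84 ⇒ 83
(1) 83|_3 = 3^(3 + 1) + 2 ↦ 4^(4 + 1) + 2|_4 = 1026 ⇒ 1025
(2) 1025|_4 = 4^(4 + 1) + 1 ↦ 5^(5 + 1) + 1|_5 = 15626 ⇒ 15625
(3) 15625|_5 = 5^(5 + 1) ↦ 6^(6 + 1)|_6 = 279936 ⇒ 279935

5^(5 + 1)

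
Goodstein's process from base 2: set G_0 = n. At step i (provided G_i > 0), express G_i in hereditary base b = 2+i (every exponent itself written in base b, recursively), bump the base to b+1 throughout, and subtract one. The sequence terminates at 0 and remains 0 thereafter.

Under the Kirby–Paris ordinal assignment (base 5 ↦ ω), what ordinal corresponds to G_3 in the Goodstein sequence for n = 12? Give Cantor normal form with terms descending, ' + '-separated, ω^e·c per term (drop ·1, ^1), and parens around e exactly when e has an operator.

ω^(ω + 1) + ω^2·2 + ω·2

12 —HB2→ 2^(2 + 1) + 2^2 —bump→ 3^(3 + 1) + 3^3 = 108 —(−1)→ 107
107 —HB3→ 3^(3 + 1) + 2·3^2 + 2·3 + 2 —bump→ 4^(4 + 1) + 2·4^2 + 2·4 + 2 = 1066 —(−1)→ 1065
1065 —HB4→ 4^(4 + 1) + 2·4^2 + 2·4 + 1 —bump→ 5^(5 + 1) + 2·5^2 + 2·5 + 1 = 15686 —(−1)→ 15685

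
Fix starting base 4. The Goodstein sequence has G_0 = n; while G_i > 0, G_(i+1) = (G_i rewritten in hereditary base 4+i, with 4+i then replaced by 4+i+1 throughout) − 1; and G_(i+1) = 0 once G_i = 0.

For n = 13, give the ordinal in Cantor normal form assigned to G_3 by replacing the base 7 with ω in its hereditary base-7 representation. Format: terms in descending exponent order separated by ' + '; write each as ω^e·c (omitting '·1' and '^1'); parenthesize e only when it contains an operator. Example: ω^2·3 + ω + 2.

step 0: 13 = 3·4 + 1; sub 5 for 4: 3·5 + 1; = 16; G_1 = 16−1 = 15
step 1: 15 = 3·5; sub 6 for 5: 3·6; = 18; G_2 = 18−1 = 17
step 2: 17 = 2·6 + 5; sub 7 for 6: 2·7 + 5; = 19; G_3 = 19−1 = 18
step 3: 18 = 2·7 + 4; sub 8 for 7: 2·8 + 4; = 20; G_4 = 20−1 = 19

ω·2 + 4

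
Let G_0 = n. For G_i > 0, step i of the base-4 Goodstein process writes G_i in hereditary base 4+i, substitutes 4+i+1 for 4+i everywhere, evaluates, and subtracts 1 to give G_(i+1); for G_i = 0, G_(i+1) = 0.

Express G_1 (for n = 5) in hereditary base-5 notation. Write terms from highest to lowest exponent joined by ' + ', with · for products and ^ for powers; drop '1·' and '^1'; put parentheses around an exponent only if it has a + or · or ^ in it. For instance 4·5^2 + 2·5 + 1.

5

step 0: 5 = 4 + 1; sub 5 for 4: 5 + 1; = 6; G_1 = 6−1 = 5
step 1: 5 = 5; sub 6 for 5: 6; = 6; G_2 = 6−1 = 5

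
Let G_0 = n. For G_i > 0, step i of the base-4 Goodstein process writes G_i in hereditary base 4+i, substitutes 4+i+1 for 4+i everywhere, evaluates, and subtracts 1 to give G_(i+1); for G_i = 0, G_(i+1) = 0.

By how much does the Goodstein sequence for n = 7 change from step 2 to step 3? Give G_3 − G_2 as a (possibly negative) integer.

0

(0) 7|_4 = 4 + 3 ↦ 5 + 3|_5 = 8 ⇒ 7
(1) 7|_5 = 5 + 2 ↦ 6 + 2|_6 = 8 ⇒ 7
(2) 7|_6 = 6 + 1 ↦ 7 + 1|_7 = 8 ⇒ 7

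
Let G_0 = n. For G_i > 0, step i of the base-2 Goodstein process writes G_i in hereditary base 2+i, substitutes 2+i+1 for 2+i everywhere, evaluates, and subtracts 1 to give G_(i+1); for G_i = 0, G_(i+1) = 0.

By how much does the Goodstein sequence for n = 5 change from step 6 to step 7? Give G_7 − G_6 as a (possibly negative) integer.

G_0=5  [base 2] 2^2 + 1  →[2↦3]→  3^3 + 1 = 28  −1 ⇒ G_1=27
G_1=27  [base 3] 3^3  →[3↦4]→  4^4 = 256  −1 ⇒ G_2=255
G_2=255  [base 4] 3·4^3 + 3·4^2 + 3·4 + 3  →[4↦5]→  3·5^3 + 3·5^2 + 3·5 + 3 = 468  −1 ⇒ G_3=467
G_3=467  [base 5] 3·5^3 + 3·5^2 + 3·5 + 2  →[5↦6]→  3·6^3 + 3·6^2 + 3·6 + 2 = 776  −1 ⇒ G_4=775
G_4=775  [base 6] 3·6^3 + 3·6^2 + 3·6 + 1  →[6↦7]→  3·7^3 + 3·7^2 + 3·7 + 1 = 1198  −1 ⇒ G_5=1197
G_5=1197  [base 7] 3·7^3 + 3·7^2 + 3·7  →[7↦8]→  3·8^3 + 3·8^2 + 3·8 = 1752  −1 ⇒ G_6=1751
G_6=1751  [base 8] 3·8^3 + 3·8^2 + 2·8 + 7  →[8↦9]→  3·9^3 + 3·9^2 + 2·9 + 7 = 2455  −1 ⇒ G_7=2454

703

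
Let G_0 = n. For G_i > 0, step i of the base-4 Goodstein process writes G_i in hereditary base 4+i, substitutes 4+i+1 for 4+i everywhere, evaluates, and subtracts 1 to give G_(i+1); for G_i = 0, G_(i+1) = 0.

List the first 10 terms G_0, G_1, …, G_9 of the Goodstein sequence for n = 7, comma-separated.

i=0: 7 = 4 + 3 (b=4); 4→5: 5 + 3 = 8; 8−1 = 7
i=1: 7 = 5 + 2 (b=5); 5→6: 6 + 2 = 8; 8−1 = 7
i=2: 7 = 6 + 1 (b=6); 6→7: 7 + 1 = 8; 8−1 = 7
i=3: 7 = 7 (b=7); 7→8: 8 = 8; 8−1 = 7
i=4: 7 = 7 (b=8); 8→9: 7 = 7; 7−1 = 6
i=5: 6 = 6 (b=9); 9→10: 6 = 6; 6−1 = 5
i=6: 5 = 5 (b=10); 10→11: 5 = 5; 5−1 = 4
i=7: 4 = 4 (b=11); 11→12: 4 = 4; 4−1 = 3
i=8: 3 = 3 (b=12); 12→13: 3 = 3; 3−1 = 2

7, 7, 7, 7, 7, 6, 5, 4, 3, 2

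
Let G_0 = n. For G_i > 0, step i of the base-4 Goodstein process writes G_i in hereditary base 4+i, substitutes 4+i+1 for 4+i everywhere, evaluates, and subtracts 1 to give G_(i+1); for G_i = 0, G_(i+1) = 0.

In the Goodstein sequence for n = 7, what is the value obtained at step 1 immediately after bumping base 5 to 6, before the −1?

(0) 7|_4 = 4 + 3 ↦ 5 + 3|_5 = 8 ⇒ 7
(1) 7|_5 = 5 + 2 ↦ 6 + 2|_6 = 8 ⇒ 7

8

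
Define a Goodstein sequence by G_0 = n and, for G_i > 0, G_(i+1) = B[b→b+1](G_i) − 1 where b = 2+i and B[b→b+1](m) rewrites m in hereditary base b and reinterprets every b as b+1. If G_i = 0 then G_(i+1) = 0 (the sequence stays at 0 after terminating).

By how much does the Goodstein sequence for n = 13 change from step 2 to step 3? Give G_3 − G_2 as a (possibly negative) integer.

14813

[0] 13 ≡ 2^(2 + 1) + 2^2 + 1 (base 2). Lift 3: 109. −1: 108.
[1] 108 ≡ 3^(3 + 1) + 3^3 (base 3). Lift 4: 1280. −1: 1279.
[2] 1279 ≡ 4^(4 + 1) + 3·4^3 + 3·4^2 + 3·4 + 3 (base 4). Lift 5: 16093. −1: 16092.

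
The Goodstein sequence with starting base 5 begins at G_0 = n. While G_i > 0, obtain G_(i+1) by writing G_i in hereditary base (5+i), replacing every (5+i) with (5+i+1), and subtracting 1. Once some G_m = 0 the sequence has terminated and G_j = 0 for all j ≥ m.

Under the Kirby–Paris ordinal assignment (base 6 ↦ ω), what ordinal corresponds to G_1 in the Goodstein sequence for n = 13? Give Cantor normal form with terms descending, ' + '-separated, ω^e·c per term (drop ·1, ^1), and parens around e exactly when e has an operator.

ω·2 + 2

[0] 13 ≡ 2·5 + 3 (base 5). Lift 6: 15. −1: 14.
[1] 14 ≡ 2·6 + 2 (base 6). Lift 7: 16. −1: 15.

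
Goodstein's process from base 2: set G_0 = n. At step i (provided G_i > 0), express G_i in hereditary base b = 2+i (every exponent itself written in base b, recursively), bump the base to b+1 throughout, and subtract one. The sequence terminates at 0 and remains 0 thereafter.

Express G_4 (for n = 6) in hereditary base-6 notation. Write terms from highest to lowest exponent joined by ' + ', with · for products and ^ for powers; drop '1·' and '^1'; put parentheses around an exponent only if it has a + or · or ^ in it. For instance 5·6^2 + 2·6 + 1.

base 2: 6 = 2^2 + 2; at 3: 3^3 + 3 = 30; next = 29
base 3: 29 = 3^3 + 2; at 4: 4^4 + 2 = 258; next = 257
base 4: 257 = 4^4 + 1; at 5: 5^5 + 1 = 3126; next = 3125
base 5: 3125 = 5^5; at 6: 6^6 = 46656; next = 46655

5·6^5 + 5·6^4 + 5·6^3 + 5·6^2 + 5·6 + 5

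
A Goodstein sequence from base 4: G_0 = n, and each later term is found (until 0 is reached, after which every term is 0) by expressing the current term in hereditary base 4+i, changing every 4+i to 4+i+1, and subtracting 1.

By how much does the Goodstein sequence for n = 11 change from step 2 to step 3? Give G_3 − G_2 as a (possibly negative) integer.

1

G_0=11  [base 4] 2·4 + 3  →[4↦5]→  2·5 + 3 = 13  −1 ⇒ G_1=12
G_1=12  [base 5] 2·5 + 2  →[5↦6]→  2·6 + 2 = 14  −1 ⇒ G_2=13
G_2=13  [base 6] 2·6 + 1  →[6↦7]→  2·7 + 1 = 15  −1 ⇒ G_3=14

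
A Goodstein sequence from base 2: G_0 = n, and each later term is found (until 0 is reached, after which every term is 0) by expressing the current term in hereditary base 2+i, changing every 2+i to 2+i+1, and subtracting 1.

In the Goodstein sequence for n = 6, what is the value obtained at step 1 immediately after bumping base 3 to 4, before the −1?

258

G_0=6  [base 2] 2^2 + 2  →[2↦3]→  3^3 + 3 = 30  −1 ⇒ G_1=29
G_1=29  [base 3] 3^3 + 2  →[3↦4]→  4^4 + 2 = 258  −1 ⇒ G_2=257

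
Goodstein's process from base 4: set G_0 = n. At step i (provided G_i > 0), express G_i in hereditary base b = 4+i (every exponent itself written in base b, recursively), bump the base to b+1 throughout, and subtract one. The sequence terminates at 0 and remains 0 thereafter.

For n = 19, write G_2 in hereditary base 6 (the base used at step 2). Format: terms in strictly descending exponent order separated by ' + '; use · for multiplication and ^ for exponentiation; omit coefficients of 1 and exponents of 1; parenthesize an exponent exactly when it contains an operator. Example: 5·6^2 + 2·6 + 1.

G_0=19  [base 4] 4^2 + 3  →[4↦5]→  5^2 + 3 = 28  −1 ⇒ G_1=27
G_1=27  [base 5] 5^2 + 2  →[5↦6]→  6^2 + 2 = 38  −1 ⇒ G_2=37

6^2 + 1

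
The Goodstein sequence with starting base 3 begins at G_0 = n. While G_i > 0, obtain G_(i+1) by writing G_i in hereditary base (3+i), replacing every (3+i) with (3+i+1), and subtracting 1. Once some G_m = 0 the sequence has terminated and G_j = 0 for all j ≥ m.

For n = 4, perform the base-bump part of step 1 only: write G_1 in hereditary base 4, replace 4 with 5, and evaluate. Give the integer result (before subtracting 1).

5

base 3: 4 = 3 + 1; at 4: 4 + 1 = 5; next = 4
base 4: 4 = 4; at 5: 5 = 5; next = 4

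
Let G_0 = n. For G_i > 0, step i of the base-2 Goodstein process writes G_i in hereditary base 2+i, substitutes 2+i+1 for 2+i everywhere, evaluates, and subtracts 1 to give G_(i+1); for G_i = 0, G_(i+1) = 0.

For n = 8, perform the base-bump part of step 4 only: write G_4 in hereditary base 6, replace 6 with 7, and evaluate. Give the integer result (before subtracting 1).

[0] 8 ≡ 2^(2 + 1) (base 2). Lift 3: 81. −1: 80.
[1] 80 ≡ 2·3^3 + 2·3^2 + 2·3 + 2 (base 3). Lift 4: 554. −1: 553.
[2] 553 ≡ 2·4^4 + 2·4^2 + 2·4 + 1 (base 4). Lift 5: 6311. −1: 6310.
[3] 6310 ≡ 2·5^5 + 2·5^2 + 2·5 (base 5). Lift 6: 93396. −1: 93395.
[4] 93395 ≡ 2·6^6 + 2·6^2 + 6 + 5 (base 6). Lift 7: 1647196. −1: 1647195.

1647196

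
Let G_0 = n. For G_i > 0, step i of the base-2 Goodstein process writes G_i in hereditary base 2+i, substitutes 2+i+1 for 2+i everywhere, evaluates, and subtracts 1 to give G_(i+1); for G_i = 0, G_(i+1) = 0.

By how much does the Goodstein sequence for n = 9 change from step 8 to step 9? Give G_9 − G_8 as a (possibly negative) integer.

G_0 = 9. HB_2(9) = 2^(2 + 1) + 1. Bump = 82. G_1 = 81.
G_1 = 81. HB_3(81) = 3^(3 + 1). Bump = 1024. G_2 = 1023.
G_2 = 1023. HB_4(1023) = 3·4^4 + 3·4^3 + 3·4^2 + 3·4 + 3. Bump = 9843. G_3 = 9842.
G_3 = 9842. HB_5(9842) = 3·5^5 + 3·5^3 + 3·5^2 + 3·5 + 2. Bump = 140744. G_4 = 140743.
G_4 = 140743. HB_6(140743) = 3·6^6 + 3·6^3 + 3·6^2 + 3·6 + 1. Bump = 2471827. G_5 = 2471826.
G_5 = 2471826. HB_7(2471826) = 3·7^7 + 3·7^3 + 3·7^2 + 3·7. Bump = 50333400. G_6 = 50333399.
G_6 = 50333399. HB_8(50333399) = 3·8^8 + 3·8^3 + 3·8^2 + 2·8 + 7. Bump = 1162263922. G_7 = 1162263921.
G_7 = 1162263921. HB_9(1162263921) = 3·9^9 + 3·9^3 + 3·9^2 + 2·9 + 6. Bump = 30000003326. G_8 = 30000003325.
G_8 = 30000003325. HB_10(30000003325) = 3·10^10 + 3·10^3 + 3·10^2 + 2·10 + 5. Bump = 855935016216. G_9 = 855935016215.

825935012890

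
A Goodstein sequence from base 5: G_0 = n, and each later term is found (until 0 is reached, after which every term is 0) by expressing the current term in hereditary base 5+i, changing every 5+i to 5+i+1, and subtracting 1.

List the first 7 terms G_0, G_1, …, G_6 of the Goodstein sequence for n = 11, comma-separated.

step 0: 11 = 2·5 + 1; sub 6 for 5: 2·6 + 1; = 13; G_1 = 13−1 = 12
step 1: 12 = 2·6; sub 7 for 6: 2·7; = 14; G_2 = 14−1 = 13
step 2: 13 = 7 + 6; sub 8 for 7: 8 + 6; = 14; G_3 = 14−1 = 13
step 3: 13 = 8 + 5; sub 9 for 8: 9 + 5; = 14; G_4 = 14−1 = 13
step 4: 13 = 9 + 4; sub 10 for 9: 10 + 4; = 14; G_5 = 14−1 = 13
step 5: 13 = 10 + 3; sub 11 for 10: 11 + 3; = 14; G_6 = 14−1 = 13

11, 12, 13, 13, 13, 13, 13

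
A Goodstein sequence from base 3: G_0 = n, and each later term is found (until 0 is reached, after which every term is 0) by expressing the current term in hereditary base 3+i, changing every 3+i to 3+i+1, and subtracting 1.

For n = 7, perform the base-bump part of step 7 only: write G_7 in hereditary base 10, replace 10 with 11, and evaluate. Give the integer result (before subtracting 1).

9

base 3: 7 = 2·3 + 1; at 4: 2·4 + 1 = 9; next = 8
base 4: 8 = 2·4; at 5: 2·5 = 10; next = 9
base 5: 9 = 5 + 4; at 6: 6 + 4 = 10; next = 9
base 6: 9 = 6 + 3; at 7: 7 + 3 = 10; next = 9
base 7: 9 = 7 + 2; at 8: 8 + 2 = 10; next = 9
base 8: 9 = 8 + 1; at 9: 9 + 1 = 10; next = 9
base 9: 9 = 9; at 10: 10 = 10; next = 9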